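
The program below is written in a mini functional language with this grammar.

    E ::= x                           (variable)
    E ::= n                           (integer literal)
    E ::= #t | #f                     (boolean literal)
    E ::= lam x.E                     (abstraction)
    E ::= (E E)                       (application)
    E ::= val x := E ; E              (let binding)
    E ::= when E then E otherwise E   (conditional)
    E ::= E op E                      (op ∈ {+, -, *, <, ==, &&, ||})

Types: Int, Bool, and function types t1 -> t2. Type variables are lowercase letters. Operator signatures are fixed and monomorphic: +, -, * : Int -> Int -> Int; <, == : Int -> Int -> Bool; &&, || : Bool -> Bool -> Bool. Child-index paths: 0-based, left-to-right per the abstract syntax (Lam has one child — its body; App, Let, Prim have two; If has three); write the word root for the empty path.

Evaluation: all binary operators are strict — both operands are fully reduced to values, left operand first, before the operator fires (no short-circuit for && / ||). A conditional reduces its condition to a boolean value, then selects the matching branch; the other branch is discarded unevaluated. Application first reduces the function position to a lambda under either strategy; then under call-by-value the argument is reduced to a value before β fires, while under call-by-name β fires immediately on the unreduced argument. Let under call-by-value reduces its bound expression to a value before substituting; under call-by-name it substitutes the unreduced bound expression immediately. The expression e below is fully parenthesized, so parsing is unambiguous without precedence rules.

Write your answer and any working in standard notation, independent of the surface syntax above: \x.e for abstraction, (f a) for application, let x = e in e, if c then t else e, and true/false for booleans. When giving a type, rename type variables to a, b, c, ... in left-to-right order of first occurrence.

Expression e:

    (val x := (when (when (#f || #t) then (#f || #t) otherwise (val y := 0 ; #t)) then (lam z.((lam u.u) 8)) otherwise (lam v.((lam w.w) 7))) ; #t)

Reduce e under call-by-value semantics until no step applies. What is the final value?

Derivation:
step 0: (let x = (if (if (false || true) then (false || true) else (let y = 0 in true)) then (\z.((\u.u) 8)) else (\v.((\w.w) 7))) in true)
step 1: [delta@0.0.0] (let x = (if (if true then (false || true) else (let y = 0 in true)) then (\z.((\u.u) 8)) else (\v.((\w.w) 7))) in true)
step 2: [if@0.0] (let x = (if (false || true) then (\z.((\u.u) 8)) else (\v.((\w.w) 7))) in true)
step 3: [delta@0.0] (let x = (if true then (\z.((\u.u) 8)) else (\v.((\w.w) 7))) in true)
step 4: [if@0] (let x = (\z.((\u.u) 8)) in true)
step 5: [let@root] true

Answer: true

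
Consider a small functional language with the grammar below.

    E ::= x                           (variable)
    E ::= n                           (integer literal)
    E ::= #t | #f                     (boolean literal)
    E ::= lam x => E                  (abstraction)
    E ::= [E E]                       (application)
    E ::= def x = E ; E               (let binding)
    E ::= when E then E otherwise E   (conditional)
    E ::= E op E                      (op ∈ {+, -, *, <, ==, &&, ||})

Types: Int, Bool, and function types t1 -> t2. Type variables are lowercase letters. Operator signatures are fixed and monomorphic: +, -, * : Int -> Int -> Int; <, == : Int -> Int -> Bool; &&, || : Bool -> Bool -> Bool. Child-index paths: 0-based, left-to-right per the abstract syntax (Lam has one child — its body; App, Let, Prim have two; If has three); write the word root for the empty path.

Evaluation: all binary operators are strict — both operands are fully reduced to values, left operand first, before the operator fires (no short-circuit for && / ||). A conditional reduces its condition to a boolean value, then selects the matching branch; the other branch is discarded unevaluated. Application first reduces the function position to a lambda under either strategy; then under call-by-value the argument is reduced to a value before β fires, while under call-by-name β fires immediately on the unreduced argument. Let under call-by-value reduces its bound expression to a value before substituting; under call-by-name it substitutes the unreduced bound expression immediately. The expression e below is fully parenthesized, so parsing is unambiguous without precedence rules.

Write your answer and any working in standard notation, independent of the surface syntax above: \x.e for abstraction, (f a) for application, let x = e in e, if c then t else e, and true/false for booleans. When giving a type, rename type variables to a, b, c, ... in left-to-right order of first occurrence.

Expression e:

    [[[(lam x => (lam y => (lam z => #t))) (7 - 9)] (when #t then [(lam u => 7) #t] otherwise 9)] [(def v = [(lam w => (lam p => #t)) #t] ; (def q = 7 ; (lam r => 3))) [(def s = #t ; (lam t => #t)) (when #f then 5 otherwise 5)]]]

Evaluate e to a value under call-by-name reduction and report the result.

Working:
step 0: ((((\x.(\y.(\z.true))) (7 - 9)) (if true then ((\u.7) true) else 9)) ((let v = ((\w.(\p.true)) true) in (let q = 7 in (\r.3))) ((let s = true in (\t.true)) (if false then 5 else 5))))
step 1: [beta@0.0] (((\y.(\z.true)) (if true then ((\u.7) true) else 9)) ((let v = ((\w.(\p.true)) true) in (let q = 7 in (\r.3))) ((let s = true in (\t.true)) (if false then 5 else 5))))
step 2: [beta@0] ((\z.true) ((let v = ((\w.(\p.true)) true) in (let q = 7 in (\r.3))) ((let s = true in (\t.true)) (if false then 5 else 5))))
step 3: [beta@root] true

Answer: true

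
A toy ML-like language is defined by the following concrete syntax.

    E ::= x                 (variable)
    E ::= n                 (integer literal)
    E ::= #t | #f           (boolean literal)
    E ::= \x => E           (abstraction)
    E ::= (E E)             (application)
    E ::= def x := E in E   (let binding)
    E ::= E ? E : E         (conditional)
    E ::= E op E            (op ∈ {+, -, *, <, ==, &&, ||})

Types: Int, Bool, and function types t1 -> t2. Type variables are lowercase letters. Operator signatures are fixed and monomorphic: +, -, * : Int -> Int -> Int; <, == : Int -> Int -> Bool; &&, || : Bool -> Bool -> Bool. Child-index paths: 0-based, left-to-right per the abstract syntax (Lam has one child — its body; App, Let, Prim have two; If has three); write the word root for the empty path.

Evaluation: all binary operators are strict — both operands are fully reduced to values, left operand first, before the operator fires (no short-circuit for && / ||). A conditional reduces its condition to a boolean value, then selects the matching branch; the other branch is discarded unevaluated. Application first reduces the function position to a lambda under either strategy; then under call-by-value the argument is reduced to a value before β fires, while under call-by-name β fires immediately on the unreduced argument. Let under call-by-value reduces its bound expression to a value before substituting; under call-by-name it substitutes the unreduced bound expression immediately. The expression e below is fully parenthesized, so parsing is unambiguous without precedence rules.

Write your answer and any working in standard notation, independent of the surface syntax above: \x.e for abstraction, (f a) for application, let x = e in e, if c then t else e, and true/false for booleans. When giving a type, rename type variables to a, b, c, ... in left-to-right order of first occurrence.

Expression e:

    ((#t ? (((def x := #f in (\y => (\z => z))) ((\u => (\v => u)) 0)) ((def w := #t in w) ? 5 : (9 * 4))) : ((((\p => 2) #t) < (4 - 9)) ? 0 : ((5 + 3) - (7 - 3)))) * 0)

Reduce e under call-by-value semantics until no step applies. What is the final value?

Answer: 0

Derivation:
step 0: ((if true then (((let x = false in (\y.(\z.z))) ((\u.(\v.u)) 0)) (if (let w = true in w) then 5 else (9 * 4))) else (if (((\p.2) true) < (4 - 9)) then 0 else ((5 + 3) - (7 - 3)))) * 0)
step 1: [if@0] ((((let x = false in (\y.(\z.z))) ((\u.(\v.u)) 0)) (if (let w = true in w) then 5 else (9 * 4))) * 0)
step 2: [let@0.0.0] ((((\y.(\z.z)) ((\u.(\v.u)) 0)) (if (let w = true in w) then 5 else (9 * 4))) * 0)
step 3: [beta@0.0.1] ((((\y.(\z.z)) (\v.0)) (if (let w = true in w) then 5 else (9 * 4))) * 0)
step 4: [beta@0.0] (((\z.z) (if (let w = true in w) then 5 else (9 * 4))) * 0)
step 5: [let@0.1.0] (((\z.z) (if true then 5 else (9 * 4))) * 0)
step 6: [if@0.1] (((\z.z) 5) * 0)
step 7: [beta@0] (5 * 0)
step 8: [delta@root] 0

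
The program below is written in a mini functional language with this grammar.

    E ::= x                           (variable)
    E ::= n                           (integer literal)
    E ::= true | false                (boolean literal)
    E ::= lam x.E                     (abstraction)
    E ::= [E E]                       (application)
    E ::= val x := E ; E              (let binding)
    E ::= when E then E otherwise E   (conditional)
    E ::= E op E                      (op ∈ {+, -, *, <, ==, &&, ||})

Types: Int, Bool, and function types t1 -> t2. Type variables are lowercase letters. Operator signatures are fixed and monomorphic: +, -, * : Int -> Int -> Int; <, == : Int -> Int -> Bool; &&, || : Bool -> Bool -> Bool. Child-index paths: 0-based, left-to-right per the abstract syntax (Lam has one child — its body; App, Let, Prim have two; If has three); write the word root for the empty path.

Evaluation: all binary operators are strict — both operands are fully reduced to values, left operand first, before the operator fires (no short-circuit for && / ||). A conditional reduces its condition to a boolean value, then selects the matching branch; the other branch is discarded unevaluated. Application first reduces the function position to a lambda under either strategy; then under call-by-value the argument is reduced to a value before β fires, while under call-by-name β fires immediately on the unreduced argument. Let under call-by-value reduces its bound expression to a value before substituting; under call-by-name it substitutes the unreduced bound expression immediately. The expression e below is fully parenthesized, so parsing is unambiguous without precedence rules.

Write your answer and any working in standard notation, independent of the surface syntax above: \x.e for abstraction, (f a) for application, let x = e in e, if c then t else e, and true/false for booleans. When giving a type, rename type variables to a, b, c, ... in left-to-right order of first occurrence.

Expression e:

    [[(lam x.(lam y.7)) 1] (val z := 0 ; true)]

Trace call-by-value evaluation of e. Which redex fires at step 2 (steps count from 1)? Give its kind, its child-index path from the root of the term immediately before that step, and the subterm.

Answer: let at 1 : (let z = 0 in true)

Trace:
step 0: (((\x.(\y.7)) 1) (let z = 0 in true))
step 1: [beta@0] ((\y.7) (let z = 0 in true))
step 2: [let@1] ((\y.7) true)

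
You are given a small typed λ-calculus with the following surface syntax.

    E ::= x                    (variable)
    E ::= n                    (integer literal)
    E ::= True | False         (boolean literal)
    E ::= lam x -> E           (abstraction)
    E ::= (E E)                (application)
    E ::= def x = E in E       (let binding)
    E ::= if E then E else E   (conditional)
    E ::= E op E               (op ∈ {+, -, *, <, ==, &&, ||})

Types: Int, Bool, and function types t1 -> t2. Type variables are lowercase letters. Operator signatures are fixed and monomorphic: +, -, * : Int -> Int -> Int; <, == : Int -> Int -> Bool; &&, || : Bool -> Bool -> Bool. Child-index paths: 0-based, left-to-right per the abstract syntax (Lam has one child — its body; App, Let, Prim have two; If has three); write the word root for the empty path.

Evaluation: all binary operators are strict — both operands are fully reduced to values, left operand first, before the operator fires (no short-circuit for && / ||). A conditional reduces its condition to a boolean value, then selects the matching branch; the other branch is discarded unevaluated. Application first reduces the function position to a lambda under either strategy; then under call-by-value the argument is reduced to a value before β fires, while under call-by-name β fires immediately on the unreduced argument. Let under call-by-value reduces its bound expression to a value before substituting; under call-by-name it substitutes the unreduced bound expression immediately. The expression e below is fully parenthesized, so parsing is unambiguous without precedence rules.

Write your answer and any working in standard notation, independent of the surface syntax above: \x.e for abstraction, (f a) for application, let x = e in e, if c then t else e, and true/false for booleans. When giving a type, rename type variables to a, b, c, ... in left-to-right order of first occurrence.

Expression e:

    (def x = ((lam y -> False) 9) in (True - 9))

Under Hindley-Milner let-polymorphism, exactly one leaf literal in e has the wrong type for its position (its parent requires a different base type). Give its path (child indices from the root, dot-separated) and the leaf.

Trace:
\y._ : a -> Bool
  unify a -> Bool ~ Int -> b
  unify a ~ Int
  unify Bool ~ b
_ _ : Bool
let x : Bool
  unify Bool ~ Int
  FAIL: mismatch Bool ~ Int

Answer: 1.0 : true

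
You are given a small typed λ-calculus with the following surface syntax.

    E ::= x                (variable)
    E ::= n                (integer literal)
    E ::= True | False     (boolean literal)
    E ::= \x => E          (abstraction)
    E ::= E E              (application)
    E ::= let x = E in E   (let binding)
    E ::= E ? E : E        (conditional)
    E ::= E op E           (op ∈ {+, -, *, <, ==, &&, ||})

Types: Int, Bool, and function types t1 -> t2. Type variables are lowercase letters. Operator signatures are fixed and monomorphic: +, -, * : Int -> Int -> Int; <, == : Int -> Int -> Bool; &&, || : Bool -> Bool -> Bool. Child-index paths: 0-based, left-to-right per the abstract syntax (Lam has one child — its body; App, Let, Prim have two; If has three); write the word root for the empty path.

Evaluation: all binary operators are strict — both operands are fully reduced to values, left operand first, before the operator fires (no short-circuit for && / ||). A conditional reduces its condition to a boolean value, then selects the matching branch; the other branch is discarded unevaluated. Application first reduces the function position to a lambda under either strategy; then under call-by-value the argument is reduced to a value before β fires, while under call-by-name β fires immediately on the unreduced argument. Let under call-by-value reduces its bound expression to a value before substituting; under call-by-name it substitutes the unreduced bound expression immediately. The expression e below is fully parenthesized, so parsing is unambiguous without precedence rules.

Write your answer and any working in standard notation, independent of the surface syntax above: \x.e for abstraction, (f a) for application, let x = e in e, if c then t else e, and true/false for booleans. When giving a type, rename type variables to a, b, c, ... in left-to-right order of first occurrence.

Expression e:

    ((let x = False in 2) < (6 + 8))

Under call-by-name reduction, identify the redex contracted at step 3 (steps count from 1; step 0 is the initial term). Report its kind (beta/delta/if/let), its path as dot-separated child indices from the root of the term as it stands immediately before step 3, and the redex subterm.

Derivation:
step 0: ((let x = false in 2) < (6 + 8))
step 1: [let@0] (2 < (6 + 8))
step 2: [delta@1] (2 < 14)
step 3: [delta@root] true

Answer: delta at root : (2 < 14)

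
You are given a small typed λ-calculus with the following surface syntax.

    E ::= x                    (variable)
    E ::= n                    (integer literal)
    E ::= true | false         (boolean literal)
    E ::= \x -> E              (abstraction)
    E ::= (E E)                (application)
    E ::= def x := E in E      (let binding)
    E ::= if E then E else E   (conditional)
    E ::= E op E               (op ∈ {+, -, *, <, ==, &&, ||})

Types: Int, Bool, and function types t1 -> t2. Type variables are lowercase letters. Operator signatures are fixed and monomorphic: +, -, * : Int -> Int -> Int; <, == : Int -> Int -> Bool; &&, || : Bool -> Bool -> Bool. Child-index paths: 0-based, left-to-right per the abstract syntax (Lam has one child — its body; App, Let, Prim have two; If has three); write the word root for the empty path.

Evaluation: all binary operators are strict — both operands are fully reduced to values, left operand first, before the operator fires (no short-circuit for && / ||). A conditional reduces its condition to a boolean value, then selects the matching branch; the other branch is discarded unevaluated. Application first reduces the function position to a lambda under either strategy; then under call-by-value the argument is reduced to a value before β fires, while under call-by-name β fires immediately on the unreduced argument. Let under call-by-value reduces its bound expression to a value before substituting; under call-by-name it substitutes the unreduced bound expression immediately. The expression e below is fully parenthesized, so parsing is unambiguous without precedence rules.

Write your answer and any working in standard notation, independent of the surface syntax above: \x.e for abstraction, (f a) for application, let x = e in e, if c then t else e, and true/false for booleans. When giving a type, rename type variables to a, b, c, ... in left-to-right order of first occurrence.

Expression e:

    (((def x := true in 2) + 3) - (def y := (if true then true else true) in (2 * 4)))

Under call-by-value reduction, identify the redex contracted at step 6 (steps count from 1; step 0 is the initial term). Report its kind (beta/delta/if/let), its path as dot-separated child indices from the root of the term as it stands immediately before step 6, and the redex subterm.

Answer: delta at root : (5 - 8)

Working:
step 0: (((let x = true in 2) + 3) - (let y = (if true then true else true) in (2 * 4)))
step 1: [let@0.0] ((2 + 3) - (let y = (if true then true else true) in (2 * 4)))
step 2: [delta@0] (5 - (let y = (if true then true else true) in (2 * 4)))
step 3: [if@1.0] (5 - (let y = true in (2 * 4)))
step 4: [let@1] (5 - (2 * 4))
step 5: [delta@1] (5 - 8)
step 6: [delta@root] -3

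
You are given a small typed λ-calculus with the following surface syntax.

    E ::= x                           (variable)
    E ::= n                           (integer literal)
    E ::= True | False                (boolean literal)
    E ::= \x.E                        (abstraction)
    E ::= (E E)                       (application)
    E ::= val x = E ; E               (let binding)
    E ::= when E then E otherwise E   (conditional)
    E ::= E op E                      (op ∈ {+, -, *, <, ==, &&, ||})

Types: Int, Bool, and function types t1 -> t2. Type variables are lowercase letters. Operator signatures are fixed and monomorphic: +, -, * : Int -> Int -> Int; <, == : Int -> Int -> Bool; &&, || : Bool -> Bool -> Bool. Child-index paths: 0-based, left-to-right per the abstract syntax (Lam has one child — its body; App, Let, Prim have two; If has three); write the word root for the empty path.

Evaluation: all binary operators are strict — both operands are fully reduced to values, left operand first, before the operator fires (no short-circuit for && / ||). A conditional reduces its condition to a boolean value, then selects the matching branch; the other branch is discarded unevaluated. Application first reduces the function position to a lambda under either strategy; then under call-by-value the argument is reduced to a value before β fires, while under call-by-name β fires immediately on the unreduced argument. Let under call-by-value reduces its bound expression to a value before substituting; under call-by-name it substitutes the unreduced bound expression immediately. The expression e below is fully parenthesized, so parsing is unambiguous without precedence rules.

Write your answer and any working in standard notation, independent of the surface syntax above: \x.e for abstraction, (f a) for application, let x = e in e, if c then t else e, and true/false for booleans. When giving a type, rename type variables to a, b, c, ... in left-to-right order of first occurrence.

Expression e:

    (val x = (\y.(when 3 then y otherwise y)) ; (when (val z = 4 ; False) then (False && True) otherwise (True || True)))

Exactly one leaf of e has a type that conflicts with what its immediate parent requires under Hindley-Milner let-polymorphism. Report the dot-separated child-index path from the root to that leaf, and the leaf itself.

Working:
  unify Int ~ Bool
  FAIL: mismatch Int ~ Bool

Answer: 0.0.0 : 3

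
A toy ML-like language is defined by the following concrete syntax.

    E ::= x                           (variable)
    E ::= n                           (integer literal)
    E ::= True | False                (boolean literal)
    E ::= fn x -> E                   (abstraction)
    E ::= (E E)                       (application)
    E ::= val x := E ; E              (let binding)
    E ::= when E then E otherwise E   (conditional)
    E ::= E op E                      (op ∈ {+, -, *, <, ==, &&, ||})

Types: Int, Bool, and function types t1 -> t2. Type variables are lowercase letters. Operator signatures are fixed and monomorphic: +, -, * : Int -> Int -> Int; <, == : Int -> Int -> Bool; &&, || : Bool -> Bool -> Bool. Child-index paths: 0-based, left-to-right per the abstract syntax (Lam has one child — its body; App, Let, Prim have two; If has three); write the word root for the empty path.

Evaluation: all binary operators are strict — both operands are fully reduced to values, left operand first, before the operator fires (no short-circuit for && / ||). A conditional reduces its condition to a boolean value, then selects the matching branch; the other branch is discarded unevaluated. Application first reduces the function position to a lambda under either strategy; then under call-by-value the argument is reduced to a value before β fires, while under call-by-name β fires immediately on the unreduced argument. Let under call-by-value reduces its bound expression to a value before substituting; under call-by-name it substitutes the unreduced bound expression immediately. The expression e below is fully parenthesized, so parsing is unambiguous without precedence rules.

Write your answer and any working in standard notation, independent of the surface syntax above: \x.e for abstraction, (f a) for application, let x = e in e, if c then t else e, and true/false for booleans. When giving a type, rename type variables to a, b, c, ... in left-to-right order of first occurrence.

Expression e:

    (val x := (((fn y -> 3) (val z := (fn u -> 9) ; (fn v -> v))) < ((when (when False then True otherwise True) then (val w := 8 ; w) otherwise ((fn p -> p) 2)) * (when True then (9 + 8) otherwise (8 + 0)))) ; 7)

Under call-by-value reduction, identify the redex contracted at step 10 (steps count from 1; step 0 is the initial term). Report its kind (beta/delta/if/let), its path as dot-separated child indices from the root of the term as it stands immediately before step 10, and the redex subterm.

Working:
step 0: (let x = (((\y.3) (let z = (\u.9) in (\v.v))) < ((if (if false then true else true) then (let w = 8 in w) else ((\p.p) 2)) * (if true then (9 + 8) else (8 + 0)))) in 7)
step 1: [let@0.0.1] (let x = (((\y.3) (\v.v)) < ((if (if false then true else true) then (let w = 8 in w) else ((\p.p) 2)) * (if true then (9 + 8) else (8 + 0)))) in 7)
step 2: [beta@0.0] (let x = (3 < ((if (if false then true else true) then (let w = 8 in w) else ((\p.p) 2)) * (if true then (9 + 8) else (8 + 0)))) in 7)
step 3: [if@0.1.0.0] (let x = (3 < ((if true then (let w = 8 in w) else ((\p.p) 2)) * (if true then (9 + 8) else (8 + 0)))) in 7)
step 4: [if@0.1.0] (let x = (3 < ((let w = 8 in w) * (if true then (9 + 8) else (8 + 0)))) in 7)
step 5: [let@0.1.0] (let x = (3 < (8 * (if true then (9 + 8) else (8 + 0)))) in 7)
step 6: [if@0.1.1] (let x = (3 < (8 * (9 + 8))) in 7)
step 7: [delta@0.1.1] (let x = (3 < (8 * 17)) in 7)
step 8: [delta@0.1] (let x = (3 < 136) in 7)
step 9: [delta@0] (let x = true in 7)
step 10: [let@root] 7

Answer: let at root : (let x = true in 7)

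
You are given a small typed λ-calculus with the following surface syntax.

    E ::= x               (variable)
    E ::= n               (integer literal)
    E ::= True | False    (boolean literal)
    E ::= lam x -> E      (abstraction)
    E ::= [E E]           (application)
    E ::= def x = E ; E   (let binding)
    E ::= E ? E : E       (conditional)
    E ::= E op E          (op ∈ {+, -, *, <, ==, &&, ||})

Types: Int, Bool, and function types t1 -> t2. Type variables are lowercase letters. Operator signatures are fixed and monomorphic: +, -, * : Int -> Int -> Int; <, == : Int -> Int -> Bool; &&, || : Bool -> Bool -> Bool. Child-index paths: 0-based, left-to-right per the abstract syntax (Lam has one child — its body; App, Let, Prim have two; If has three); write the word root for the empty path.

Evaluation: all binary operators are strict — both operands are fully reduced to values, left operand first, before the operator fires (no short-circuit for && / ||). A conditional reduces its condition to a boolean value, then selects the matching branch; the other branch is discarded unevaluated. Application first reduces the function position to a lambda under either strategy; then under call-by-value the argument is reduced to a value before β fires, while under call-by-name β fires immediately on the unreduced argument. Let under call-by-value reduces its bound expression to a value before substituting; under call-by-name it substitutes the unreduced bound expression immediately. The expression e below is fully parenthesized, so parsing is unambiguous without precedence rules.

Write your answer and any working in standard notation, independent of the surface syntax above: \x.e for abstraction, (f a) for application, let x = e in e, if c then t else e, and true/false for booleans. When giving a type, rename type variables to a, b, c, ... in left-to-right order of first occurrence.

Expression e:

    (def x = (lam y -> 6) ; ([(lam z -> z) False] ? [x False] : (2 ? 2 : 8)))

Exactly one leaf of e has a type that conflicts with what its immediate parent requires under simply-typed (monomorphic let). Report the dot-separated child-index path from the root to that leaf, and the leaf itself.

Trace:
\y._ : a -> Int
let x : a -> Int
z : b
\z._ : b -> b
  unify b -> b ~ Bool -> c
  unify b ~ Bool
  unify Bool ~ c
_ _ : Bool
  unify Bool ~ Bool
x : a -> Int
  unify a -> Int ~ Bool -> d
  unify a ~ Bool
  unify Int ~ d
_ _ : Int
  unify Int ~ Bool
  FAIL: mismatch Int ~ Bool

Answer: 1.2.0 : 2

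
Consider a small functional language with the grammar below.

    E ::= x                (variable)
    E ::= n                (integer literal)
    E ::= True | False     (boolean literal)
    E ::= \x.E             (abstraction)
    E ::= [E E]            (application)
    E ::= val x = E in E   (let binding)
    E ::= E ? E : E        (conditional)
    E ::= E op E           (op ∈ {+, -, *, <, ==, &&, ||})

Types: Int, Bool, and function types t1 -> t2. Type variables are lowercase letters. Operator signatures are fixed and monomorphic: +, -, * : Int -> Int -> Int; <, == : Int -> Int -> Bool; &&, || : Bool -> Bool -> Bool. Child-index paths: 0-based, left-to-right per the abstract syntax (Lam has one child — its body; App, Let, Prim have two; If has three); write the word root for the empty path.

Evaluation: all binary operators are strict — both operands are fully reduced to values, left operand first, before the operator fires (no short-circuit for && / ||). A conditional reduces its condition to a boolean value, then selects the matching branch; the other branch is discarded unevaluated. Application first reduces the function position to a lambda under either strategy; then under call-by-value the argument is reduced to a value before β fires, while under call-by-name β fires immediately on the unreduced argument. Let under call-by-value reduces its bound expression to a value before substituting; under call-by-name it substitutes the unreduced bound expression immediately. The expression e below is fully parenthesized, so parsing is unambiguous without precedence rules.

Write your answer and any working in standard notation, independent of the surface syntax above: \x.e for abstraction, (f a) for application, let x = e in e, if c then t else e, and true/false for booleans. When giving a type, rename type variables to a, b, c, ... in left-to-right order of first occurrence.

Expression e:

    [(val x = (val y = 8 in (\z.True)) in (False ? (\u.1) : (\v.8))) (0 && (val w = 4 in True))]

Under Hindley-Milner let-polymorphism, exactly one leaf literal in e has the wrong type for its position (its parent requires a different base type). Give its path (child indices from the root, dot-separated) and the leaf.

Answer: 1.0 : 0

Working:
let y : Int
\z._ : a -> Bool
let x : forall. a -> Bool
  unify Bool ~ Bool
\u._ : b -> Int
\v._ : c -> Int
  unify b -> Int ~ c -> Int
  unify b ~ c
  unify Int ~ Int
  unify Int ~ Bool
  FAIL: mismatch Int ~ Bool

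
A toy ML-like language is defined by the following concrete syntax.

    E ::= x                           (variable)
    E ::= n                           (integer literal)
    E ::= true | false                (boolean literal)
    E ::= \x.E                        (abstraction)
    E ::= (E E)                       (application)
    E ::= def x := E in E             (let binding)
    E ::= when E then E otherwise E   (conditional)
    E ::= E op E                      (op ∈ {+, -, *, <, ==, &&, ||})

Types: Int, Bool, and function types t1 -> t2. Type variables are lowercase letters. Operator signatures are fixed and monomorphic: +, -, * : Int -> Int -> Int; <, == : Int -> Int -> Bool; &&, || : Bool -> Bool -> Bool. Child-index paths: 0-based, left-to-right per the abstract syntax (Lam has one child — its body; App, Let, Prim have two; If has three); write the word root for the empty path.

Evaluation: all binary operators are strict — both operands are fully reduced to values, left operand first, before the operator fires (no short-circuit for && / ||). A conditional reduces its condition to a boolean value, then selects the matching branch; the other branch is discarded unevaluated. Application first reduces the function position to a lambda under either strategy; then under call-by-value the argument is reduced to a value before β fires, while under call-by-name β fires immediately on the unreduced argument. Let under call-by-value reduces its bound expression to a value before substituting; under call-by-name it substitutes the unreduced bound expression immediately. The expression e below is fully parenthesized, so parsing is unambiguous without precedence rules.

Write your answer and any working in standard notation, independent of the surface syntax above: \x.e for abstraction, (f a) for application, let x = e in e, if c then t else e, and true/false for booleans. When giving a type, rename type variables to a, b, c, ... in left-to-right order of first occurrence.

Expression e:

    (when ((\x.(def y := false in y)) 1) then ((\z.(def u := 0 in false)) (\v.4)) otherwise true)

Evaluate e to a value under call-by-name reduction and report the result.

Answer: true

Derivation:
step 0: (if ((\x.(let y = false in y)) 1) then ((\z.(let u = 0 in false)) (\v.4)) else true)
step 1: [beta@0] (if (let y = false in y) then ((\z.(let u = 0 in false)) (\v.4)) else true)
step 2: [let@0] (if false then ((\z.(let u = 0 in false)) (\v.4)) else true)
step 3: [if@root] true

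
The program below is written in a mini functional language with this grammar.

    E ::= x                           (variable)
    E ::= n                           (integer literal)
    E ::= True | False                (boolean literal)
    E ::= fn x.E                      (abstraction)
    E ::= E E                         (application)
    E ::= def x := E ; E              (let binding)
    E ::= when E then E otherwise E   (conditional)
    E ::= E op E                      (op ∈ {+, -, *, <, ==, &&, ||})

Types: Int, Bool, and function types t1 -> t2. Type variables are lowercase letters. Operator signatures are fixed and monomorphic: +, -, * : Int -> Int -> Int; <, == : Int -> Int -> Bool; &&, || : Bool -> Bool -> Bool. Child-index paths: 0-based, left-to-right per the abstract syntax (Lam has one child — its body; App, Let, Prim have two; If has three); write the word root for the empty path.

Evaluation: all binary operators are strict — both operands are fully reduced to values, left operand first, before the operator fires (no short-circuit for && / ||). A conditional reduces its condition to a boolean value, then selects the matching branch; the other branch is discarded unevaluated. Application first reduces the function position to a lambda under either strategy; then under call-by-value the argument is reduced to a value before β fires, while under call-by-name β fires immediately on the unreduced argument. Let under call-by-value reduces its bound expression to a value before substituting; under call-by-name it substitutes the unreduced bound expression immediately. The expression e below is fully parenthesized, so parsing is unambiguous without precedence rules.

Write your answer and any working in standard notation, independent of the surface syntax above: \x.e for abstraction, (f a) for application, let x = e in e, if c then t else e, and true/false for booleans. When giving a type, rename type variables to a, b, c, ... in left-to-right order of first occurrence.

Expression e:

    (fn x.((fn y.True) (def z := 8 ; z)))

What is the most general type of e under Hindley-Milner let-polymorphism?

Answer: a -> Bool

Working:
\y._ : b -> Bool
let z : Int
z : Int
  unify b -> Bool ~ Int -> c
  unify b ~ Int
  unify Bool ~ c
_ _ : Bool
\x._ : a -> Bool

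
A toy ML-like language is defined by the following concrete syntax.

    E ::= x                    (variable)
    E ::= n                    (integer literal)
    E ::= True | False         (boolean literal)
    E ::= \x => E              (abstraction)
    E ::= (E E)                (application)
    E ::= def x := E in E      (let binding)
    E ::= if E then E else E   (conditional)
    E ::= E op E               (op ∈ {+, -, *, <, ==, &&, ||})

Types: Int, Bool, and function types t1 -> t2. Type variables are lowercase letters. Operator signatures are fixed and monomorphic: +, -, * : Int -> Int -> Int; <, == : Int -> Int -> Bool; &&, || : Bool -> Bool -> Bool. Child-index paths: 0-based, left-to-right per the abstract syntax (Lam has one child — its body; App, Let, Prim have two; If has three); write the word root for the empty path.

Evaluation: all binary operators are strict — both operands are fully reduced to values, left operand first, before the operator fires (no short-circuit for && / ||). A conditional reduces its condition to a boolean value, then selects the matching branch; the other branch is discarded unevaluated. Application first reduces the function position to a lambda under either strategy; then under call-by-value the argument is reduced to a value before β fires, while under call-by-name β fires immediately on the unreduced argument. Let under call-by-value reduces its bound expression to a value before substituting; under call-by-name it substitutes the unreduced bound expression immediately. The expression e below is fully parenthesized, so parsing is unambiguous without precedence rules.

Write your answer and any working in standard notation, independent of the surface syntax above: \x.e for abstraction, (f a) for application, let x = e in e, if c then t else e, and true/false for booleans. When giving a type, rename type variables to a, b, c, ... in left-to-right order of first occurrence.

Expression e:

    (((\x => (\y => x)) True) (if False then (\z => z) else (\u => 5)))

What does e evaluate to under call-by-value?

Answer: true

Working:
step 0: (((\x.(\y.x)) true) (if false then (\z.z) else (\u.5)))
step 1: [beta@0] ((\y.true) (if false then (\z.z) else (\u.5)))
step 2: [if@1] ((\y.true) (\u.5))
step 3: [beta@root] true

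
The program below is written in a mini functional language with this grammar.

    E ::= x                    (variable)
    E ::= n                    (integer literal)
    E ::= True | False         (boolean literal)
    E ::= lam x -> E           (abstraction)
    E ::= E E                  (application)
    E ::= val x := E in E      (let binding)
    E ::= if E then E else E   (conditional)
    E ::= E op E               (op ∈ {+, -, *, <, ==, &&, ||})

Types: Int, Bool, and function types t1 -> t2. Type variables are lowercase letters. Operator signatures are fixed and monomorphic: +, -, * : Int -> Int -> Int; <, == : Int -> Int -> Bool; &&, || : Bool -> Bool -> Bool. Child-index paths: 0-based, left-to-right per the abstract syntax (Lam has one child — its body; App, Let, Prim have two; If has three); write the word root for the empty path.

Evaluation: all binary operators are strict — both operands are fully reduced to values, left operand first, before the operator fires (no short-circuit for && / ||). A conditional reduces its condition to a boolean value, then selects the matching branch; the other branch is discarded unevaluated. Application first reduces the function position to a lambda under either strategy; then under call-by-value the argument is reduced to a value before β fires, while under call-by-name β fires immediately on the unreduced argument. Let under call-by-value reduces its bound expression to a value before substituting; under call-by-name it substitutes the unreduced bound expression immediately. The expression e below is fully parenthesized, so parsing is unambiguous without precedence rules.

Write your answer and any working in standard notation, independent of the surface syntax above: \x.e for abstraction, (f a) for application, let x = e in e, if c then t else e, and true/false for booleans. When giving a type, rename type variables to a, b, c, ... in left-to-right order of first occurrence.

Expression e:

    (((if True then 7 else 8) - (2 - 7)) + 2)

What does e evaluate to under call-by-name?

Answer: 14

Derivation:
step 0: (((if true then 7 else 8) - (2 - 7)) + 2)
step 1: [if@0.0] ((7 - (2 - 7)) + 2)
step 2: [delta@0.1] ((7 - -5) + 2)
step 3: [delta@0] (12 + 2)
step 4: [delta@root] 14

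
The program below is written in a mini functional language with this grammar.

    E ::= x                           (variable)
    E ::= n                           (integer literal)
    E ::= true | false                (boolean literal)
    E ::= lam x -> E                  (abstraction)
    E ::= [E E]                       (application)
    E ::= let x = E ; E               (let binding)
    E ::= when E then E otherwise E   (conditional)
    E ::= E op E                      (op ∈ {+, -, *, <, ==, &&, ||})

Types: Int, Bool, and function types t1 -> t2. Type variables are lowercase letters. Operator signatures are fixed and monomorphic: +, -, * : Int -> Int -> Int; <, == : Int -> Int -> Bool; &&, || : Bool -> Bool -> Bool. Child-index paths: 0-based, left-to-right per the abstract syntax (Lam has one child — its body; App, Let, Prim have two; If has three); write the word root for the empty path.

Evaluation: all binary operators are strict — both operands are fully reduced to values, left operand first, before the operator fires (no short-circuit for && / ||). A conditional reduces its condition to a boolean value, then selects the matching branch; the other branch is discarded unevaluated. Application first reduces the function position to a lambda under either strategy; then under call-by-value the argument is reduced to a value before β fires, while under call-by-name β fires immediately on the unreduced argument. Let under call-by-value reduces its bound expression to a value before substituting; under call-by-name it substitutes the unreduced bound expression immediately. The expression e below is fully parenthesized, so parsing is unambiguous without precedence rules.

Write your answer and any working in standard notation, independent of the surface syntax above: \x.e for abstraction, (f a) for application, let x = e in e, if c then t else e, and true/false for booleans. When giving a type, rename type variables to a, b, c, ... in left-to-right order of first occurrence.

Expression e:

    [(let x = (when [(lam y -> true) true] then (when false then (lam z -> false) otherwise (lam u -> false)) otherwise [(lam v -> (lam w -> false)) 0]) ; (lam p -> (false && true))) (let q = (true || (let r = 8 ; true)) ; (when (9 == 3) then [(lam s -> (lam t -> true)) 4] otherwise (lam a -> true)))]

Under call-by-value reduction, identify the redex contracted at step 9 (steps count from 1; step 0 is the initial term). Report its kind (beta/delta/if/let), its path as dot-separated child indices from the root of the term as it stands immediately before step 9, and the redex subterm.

Trace:
step 0: ((let x = (if ((\y.true) true) then (if false then (\z.false) else (\u.false)) else ((\v.(\w.false)) 0)) in (\p.(false && true))) (let q = (true || (let r = 8 in true)) in (if (9 == 3) then ((\s.(\t.true)) 4) else (\a.true))))
step 1: [beta@0.0.0] ((let x = (if true then (if false then (\z.false) else (\u.false)) else ((\v.(\w.false)) 0)) in (\p.(false && true))) (let q = (true || (let r = 8 in true)) in (if (9 == 3) then ((\s.(\t.true)) 4) else (\a.true))))
step 2: [if@0.0] ((let x = (if false then (\z.false) else (\u.false)) in (\p.(false && true))) (let q = (true || (let r = 8 in true)) in (if (9 == 3) then ((\s.(\t.true)) 4) else (\a.true))))
step 3: [if@0.0] ((let x = (\u.false) in (\p.(false && true))) (let q = (true || (let r = 8 in true)) in (if (9 == 3) then ((\s.(\t.true)) 4) else (\a.true))))
step 4: [let@0] ((\p.(false && true)) (let q = (true || (let r = 8 in true)) in (if (9 == 3) then ((\s.(\t.true)) 4) else (\a.true))))
step 5: [let@1.0.1] ((\p.(false && true)) (let q = (true || true) in (if (9 == 3) then ((\s.(\t.true)) 4) else (\a.true))))
step 6: [delta@1.0] ((\p.(false && true)) (let q = true in (if (9 == 3) then ((\s.(\t.true)) 4) else (\a.true))))
step 7: [let@1] ((\p.(false && true)) (if (9 == 3) then ((\s.(\t.true)) 4) else (\a.true)))
step 8: [delta@1.0] ((\p.(false && true)) (if false then ((\s.(\t.true)) 4) else (\a.true)))
step 9: [if@1] ((\p.(false && true)) (\a.true))

Answer: if at 1 : (if false then ((\s.(\t.true)) 4) else (\a.true))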